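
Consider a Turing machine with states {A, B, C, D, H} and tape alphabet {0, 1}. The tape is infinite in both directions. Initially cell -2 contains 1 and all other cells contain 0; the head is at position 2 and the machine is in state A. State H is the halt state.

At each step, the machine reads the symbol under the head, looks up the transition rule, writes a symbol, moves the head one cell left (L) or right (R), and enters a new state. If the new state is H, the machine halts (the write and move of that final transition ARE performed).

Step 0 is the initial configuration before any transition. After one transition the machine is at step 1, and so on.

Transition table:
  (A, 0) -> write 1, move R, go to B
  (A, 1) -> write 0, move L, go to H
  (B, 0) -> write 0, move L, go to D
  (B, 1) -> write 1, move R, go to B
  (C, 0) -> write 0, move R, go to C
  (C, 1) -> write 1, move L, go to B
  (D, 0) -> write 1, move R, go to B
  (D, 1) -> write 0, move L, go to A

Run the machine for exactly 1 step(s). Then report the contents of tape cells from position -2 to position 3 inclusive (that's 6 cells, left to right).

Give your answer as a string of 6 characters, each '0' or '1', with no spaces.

Step 1: in state A at pos 2, read 0 -> (A,0)->write 1,move R,goto B. Now: state=B, head=3, tape[-3..4]=01000100 (head:       ^)

Answer: 100010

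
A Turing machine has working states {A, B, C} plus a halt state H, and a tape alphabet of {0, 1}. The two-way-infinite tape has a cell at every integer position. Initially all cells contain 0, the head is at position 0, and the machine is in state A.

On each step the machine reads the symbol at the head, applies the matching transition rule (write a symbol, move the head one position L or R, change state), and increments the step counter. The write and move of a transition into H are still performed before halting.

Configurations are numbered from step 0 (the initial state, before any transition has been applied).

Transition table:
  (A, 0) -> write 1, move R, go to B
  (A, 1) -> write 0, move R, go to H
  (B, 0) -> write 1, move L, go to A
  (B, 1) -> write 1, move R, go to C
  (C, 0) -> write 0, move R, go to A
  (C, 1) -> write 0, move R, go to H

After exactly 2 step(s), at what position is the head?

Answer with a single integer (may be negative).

Step 1: in state A at pos 0, read 0 -> (A,0)->write 1,move R,goto B. Now: state=B, head=1, tape[-1..2]=0100 (head:   ^)
Step 2: in state B at pos 1, read 0 -> (B,0)->write 1,move L,goto A. Now: state=A, head=0, tape[-1..2]=0110 (head:  ^)

Answer: 0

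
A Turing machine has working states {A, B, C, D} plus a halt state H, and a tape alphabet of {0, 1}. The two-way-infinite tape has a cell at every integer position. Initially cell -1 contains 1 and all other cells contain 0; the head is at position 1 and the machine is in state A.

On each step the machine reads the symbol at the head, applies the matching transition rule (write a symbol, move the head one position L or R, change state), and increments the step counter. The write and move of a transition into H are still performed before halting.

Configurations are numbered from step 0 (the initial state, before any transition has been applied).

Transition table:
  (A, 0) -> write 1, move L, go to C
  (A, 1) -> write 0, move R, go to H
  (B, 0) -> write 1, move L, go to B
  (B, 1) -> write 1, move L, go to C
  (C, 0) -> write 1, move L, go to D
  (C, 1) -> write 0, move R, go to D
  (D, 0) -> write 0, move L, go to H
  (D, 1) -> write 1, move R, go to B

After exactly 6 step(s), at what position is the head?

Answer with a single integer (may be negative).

Answer: 1

Derivation:
Step 1: in state A at pos 1, read 0 -> (A,0)->write 1,move L,goto C. Now: state=C, head=0, tape[-2..2]=01010 (head:   ^)
Step 2: in state C at pos 0, read 0 -> (C,0)->write 1,move L,goto D. Now: state=D, head=-1, tape[-2..2]=01110 (head:  ^)
Step 3: in state D at pos -1, read 1 -> (D,1)->write 1,move R,goto B. Now: state=B, head=0, tape[-2..2]=01110 (head:   ^)
Step 4: in state B at pos 0, read 1 -> (B,1)->write 1,move L,goto C. Now: state=C, head=-1, tape[-2..2]=01110 (head:  ^)
Step 5: in state C at pos -1, read 1 -> (C,1)->write 0,move R,goto D. Now: state=D, head=0, tape[-2..2]=00110 (head:   ^)
Step 6: in state D at pos 0, read 1 -> (D,1)->write 1,move R,goto B. Now: state=B, head=1, tape[-2..2]=00110 (head:    ^)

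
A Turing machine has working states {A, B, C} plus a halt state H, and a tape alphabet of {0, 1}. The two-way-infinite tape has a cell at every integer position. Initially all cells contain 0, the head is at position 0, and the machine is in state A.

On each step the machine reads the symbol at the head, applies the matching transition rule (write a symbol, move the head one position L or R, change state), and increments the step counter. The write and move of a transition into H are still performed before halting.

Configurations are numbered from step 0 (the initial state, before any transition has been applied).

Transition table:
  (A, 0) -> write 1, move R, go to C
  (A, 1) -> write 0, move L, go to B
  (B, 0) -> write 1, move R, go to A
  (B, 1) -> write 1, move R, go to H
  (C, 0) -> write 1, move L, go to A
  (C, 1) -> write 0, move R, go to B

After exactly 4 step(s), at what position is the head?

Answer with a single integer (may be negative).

Answer: 0

Derivation:
Step 1: in state A at pos 0, read 0 -> (A,0)->write 1,move R,goto C. Now: state=C, head=1, tape[-1..2]=0100 (head:   ^)
Step 2: in state C at pos 1, read 0 -> (C,0)->write 1,move L,goto A. Now: state=A, head=0, tape[-1..2]=0110 (head:  ^)
Step 3: in state A at pos 0, read 1 -> (A,1)->write 0,move L,goto B. Now: state=B, head=-1, tape[-2..2]=00010 (head:  ^)
Step 4: in state B at pos -1, read 0 -> (B,0)->write 1,move R,goto A. Now: state=A, head=0, tape[-2..2]=01010 (head:   ^)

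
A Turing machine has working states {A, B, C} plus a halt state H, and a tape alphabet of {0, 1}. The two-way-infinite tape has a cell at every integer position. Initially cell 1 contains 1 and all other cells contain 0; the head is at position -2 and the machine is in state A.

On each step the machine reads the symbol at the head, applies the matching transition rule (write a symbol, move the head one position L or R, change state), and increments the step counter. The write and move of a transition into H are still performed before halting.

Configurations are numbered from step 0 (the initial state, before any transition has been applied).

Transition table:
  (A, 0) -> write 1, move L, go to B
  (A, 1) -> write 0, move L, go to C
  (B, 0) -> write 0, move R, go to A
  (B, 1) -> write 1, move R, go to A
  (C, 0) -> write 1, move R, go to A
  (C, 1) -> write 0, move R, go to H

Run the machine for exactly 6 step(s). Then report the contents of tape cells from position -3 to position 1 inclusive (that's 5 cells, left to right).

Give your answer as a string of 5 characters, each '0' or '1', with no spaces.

Answer: 11001

Derivation:
Step 1: in state A at pos -2, read 0 -> (A,0)->write 1,move L,goto B. Now: state=B, head=-3, tape[-4..2]=0010010 (head:  ^)
Step 2: in state B at pos -3, read 0 -> (B,0)->write 0,move R,goto A. Now: state=A, head=-2, tape[-4..2]=0010010 (head:   ^)
Step 3: in state A at pos -2, read 1 -> (A,1)->write 0,move L,goto C. Now: state=C, head=-3, tape[-4..2]=0000010 (head:  ^)
Step 4: in state C at pos -3, read 0 -> (C,0)->write 1,move R,goto A. Now: state=A, head=-2, tape[-4..2]=0100010 (head:   ^)
Step 5: in state A at pos -2, read 0 -> (A,0)->write 1,move L,goto B. Now: state=B, head=-3, tape[-4..2]=0110010 (head:  ^)
Step 6: in state B at pos -3, read 1 -> (B,1)->write 1,move R,goto A. Now: state=A, head=-2, tape[-4..2]=0110010 (head:   ^)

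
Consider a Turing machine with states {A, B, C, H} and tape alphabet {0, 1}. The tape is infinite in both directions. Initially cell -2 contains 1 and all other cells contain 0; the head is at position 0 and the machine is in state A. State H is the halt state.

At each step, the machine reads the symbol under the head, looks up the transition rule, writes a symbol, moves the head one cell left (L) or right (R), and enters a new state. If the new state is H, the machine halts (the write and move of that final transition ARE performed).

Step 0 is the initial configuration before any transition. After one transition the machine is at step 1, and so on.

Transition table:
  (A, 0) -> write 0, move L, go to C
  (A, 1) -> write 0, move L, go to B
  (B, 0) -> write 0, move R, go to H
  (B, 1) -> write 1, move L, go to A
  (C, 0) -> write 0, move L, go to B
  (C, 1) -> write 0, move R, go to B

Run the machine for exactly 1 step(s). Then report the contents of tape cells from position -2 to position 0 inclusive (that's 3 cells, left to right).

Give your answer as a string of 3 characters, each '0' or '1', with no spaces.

Step 1: in state A at pos 0, read 0 -> (A,0)->write 0,move L,goto C. Now: state=C, head=-1, tape[-3..1]=01000 (head:   ^)

Answer: 100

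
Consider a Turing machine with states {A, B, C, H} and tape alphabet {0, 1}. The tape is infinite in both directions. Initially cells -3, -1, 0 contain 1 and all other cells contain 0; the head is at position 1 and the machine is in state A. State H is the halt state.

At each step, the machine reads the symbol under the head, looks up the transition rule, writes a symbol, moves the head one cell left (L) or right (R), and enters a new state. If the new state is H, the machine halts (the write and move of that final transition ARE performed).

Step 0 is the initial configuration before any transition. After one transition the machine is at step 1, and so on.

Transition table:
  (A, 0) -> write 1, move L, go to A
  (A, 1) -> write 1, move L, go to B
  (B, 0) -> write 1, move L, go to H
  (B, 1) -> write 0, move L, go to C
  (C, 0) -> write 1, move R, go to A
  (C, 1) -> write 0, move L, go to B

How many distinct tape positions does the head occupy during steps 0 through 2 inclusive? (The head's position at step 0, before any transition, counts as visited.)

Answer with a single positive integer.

Answer: 3

Derivation:
Step 1: in state A at pos 1, read 0 -> (A,0)->write 1,move L,goto A. Now: state=A, head=0, tape[-4..2]=0101110 (head:     ^)
Step 2: in state A at pos 0, read 1 -> (A,1)->write 1,move L,goto B. Now: state=B, head=-1, tape[-4..2]=0101110 (head:    ^)
Head positions at steps 0..2: starting at 1, distinct positions visited = {-1, 0, 1} -> 3 position(s)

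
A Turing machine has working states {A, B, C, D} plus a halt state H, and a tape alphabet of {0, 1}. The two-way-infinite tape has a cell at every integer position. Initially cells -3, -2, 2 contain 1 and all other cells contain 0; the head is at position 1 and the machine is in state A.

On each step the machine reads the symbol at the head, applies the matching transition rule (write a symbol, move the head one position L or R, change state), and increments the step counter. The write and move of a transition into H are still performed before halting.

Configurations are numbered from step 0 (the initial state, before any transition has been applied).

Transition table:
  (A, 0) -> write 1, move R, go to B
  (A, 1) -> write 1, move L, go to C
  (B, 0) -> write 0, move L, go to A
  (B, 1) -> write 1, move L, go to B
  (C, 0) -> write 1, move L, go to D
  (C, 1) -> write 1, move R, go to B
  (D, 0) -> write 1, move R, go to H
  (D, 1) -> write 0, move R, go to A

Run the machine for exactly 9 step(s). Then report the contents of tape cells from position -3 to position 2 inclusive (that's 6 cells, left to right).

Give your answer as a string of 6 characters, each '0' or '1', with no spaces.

Step 1: in state A at pos 1, read 0 -> (A,0)->write 1,move R,goto B. Now: state=B, head=2, tape[-4..3]=01100110 (head:       ^)
Step 2: in state B at pos 2, read 1 -> (B,1)->write 1,move L,goto B. Now: state=B, head=1, tape[-4..3]=01100110 (head:      ^)
Step 3: in state B at pos 1, read 1 -> (B,1)->write 1,move L,goto B. Now: state=B, head=0, tape[-4..3]=01100110 (head:     ^)
Step 4: in state B at pos 0, read 0 -> (B,0)->write 0,move L,goto A. Now: state=A, head=-1, tape[-4..3]=01100110 (head:    ^)
Step 5: in state A at pos -1, read 0 -> (A,0)->write 1,move R,goto B. Now: state=B, head=0, tape[-4..3]=01110110 (head:     ^)
Step 6: in state B at pos 0, read 0 -> (B,0)->write 0,move L,goto A. Now: state=A, head=-1, tape[-4..3]=01110110 (head:    ^)
Step 7: in state A at pos -1, read 1 -> (A,1)->write 1,move L,goto C. Now: state=C, head=-2, tape[-4..3]=01110110 (head:   ^)
Step 8: in state C at pos -2, read 1 -> (C,1)->write 1,move R,goto B. Now: state=B, head=-1, tape[-4..3]=01110110 (head:    ^)
Step 9: in state B at pos -1, read 1 -> (B,1)->write 1,move L,goto B. Now: state=B, head=-2, tape[-4..3]=01110110 (head:   ^)

Answer: 111011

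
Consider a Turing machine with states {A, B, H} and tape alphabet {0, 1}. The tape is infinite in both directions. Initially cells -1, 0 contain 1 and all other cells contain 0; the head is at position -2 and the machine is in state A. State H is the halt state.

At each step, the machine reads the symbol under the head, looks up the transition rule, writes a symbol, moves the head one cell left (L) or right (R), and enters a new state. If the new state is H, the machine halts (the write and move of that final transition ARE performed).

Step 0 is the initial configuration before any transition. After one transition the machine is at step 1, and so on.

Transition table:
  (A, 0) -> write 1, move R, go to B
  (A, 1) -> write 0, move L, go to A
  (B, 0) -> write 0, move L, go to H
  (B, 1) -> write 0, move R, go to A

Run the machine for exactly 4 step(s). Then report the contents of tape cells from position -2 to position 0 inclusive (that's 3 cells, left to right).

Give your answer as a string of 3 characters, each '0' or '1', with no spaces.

Step 1: in state A at pos -2, read 0 -> (A,0)->write 1,move R,goto B. Now: state=B, head=-1, tape[-3..1]=01110 (head:   ^)
Step 2: in state B at pos -1, read 1 -> (B,1)->write 0,move R,goto A. Now: state=A, head=0, tape[-3..1]=01010 (head:    ^)
Step 3: in state A at pos 0, read 1 -> (A,1)->write 0,move L,goto A. Now: state=A, head=-1, tape[-3..1]=01000 (head:   ^)
Step 4: in state A at pos -1, read 0 -> (A,0)->write 1,move R,goto B. Now: state=B, head=0, tape[-3..1]=01100 (head:    ^)

Answer: 110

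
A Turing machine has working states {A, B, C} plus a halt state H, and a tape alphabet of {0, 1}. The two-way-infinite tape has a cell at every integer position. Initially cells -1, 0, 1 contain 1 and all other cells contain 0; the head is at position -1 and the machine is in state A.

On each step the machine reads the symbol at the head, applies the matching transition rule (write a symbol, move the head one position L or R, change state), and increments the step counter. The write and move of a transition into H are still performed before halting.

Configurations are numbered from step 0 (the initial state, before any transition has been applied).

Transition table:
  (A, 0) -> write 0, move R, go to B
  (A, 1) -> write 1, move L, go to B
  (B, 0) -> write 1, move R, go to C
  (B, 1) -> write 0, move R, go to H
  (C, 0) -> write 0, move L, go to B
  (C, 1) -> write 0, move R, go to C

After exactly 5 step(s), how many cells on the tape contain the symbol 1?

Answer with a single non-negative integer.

Answer: 1

Derivation:
Step 1: in state A at pos -1, read 1 -> (A,1)->write 1,move L,goto B. Now: state=B, head=-2, tape[-3..2]=001110 (head:  ^)
Step 2: in state B at pos -2, read 0 -> (B,0)->write 1,move R,goto C. Now: state=C, head=-1, tape[-3..2]=011110 (head:   ^)
Step 3: in state C at pos -1, read 1 -> (C,1)->write 0,move R,goto C. Now: state=C, head=0, tape[-3..2]=010110 (head:    ^)
Step 4: in state C at pos 0, read 1 -> (C,1)->write 0,move R,goto C. Now: state=C, head=1, tape[-3..2]=010010 (head:     ^)
Step 5: in state C at pos 1, read 1 -> (C,1)->write 0,move R,goto C. Now: state=C, head=2, tape[-3..3]=0100000 (head:      ^)
Cells containing 1 after step 5: {-2} -> 1 cell(s)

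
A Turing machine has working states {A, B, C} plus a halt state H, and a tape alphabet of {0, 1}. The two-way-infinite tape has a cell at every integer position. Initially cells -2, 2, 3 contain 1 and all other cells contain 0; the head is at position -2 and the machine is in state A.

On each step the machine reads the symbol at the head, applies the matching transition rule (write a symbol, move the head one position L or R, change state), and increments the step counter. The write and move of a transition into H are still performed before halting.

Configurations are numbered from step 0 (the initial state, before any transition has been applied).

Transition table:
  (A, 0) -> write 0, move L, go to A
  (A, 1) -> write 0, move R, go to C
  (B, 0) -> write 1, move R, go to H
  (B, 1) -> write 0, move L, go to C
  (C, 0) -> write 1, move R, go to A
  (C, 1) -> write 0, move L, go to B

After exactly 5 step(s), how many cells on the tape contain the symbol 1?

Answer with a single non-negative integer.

Answer: 3

Derivation:
Step 1: in state A at pos -2, read 1 -> (A,1)->write 0,move R,goto C. Now: state=C, head=-1, tape[-3..4]=00000110 (head:   ^)
Step 2: in state C at pos -1, read 0 -> (C,0)->write 1,move R,goto A. Now: state=A, head=0, tape[-3..4]=00100110 (head:    ^)
Step 3: in state A at pos 0, read 0 -> (A,0)->write 0,move L,goto A. Now: state=A, head=-1, tape[-3..4]=00100110 (head:   ^)
Step 4: in state A at pos -1, read 1 -> (A,1)->write 0,move R,goto C. Now: state=C, head=0, tape[-3..4]=00000110 (head:    ^)
Step 5: in state C at pos 0, read 0 -> (C,0)->write 1,move R,goto A. Now: state=A, head=1, tape[-3..4]=00010110 (head:     ^)
Cells containing 1 after step 5: {0, 2, 3} -> 3 cell(s)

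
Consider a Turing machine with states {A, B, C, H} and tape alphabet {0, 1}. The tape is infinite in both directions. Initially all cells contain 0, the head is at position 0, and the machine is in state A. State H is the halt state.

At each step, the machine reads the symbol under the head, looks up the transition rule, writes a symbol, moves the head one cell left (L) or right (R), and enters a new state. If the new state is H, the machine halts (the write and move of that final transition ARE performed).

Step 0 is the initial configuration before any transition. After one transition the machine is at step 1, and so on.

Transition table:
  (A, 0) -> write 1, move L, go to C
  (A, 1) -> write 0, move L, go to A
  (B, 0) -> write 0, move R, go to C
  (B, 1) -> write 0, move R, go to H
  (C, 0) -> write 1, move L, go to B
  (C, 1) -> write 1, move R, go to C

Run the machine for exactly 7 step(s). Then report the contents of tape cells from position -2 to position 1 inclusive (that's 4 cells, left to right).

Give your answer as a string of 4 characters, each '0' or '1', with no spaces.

Answer: 0101

Derivation:
Step 1: in state A at pos 0, read 0 -> (A,0)->write 1,move L,goto C. Now: state=C, head=-1, tape[-2..1]=0010 (head:  ^)
Step 2: in state C at pos -1, read 0 -> (C,0)->write 1,move L,goto B. Now: state=B, head=-2, tape[-3..1]=00110 (head:  ^)
Step 3: in state B at pos -2, read 0 -> (B,0)->write 0,move R,goto C. Now: state=C, head=-1, tape[-3..1]=00110 (head:   ^)
Step 4: in state C at pos -1, read 1 -> (C,1)->write 1,move R,goto C. Now: state=C, head=0, tape[-3..1]=00110 (head:    ^)
Step 5: in state C at pos 0, read 1 -> (C,1)->write 1,move R,goto C. Now: state=C, head=1, tape[-3..2]=001100 (head:     ^)
Step 6: in state C at pos 1, read 0 -> (C,0)->write 1,move L,goto B. Now: state=B, head=0, tape[-3..2]=001110 (head:    ^)
Step 7: in state B at pos 0, read 1 -> (B,1)->write 0,move R,goto H. Now: state=H, head=1, tape[-3..2]=001010 (head:     ^)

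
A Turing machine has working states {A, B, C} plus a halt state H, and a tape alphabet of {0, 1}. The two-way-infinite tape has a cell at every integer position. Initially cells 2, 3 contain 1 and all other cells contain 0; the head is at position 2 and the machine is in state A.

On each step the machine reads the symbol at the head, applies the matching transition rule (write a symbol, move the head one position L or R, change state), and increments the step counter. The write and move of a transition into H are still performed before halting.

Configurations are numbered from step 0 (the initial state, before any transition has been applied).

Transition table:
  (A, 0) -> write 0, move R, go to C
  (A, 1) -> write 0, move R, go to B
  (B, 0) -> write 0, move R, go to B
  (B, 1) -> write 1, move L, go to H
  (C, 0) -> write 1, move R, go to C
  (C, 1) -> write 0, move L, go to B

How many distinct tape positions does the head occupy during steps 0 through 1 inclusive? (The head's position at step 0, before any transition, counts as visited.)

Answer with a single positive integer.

Step 1: in state A at pos 2, read 1 -> (A,1)->write 0,move R,goto B. Now: state=B, head=3, tape[1..4]=0010 (head:   ^)
Head positions at steps 0..1: starting at 2, distinct positions visited = {2, 3} -> 2 position(s)

Answer: 2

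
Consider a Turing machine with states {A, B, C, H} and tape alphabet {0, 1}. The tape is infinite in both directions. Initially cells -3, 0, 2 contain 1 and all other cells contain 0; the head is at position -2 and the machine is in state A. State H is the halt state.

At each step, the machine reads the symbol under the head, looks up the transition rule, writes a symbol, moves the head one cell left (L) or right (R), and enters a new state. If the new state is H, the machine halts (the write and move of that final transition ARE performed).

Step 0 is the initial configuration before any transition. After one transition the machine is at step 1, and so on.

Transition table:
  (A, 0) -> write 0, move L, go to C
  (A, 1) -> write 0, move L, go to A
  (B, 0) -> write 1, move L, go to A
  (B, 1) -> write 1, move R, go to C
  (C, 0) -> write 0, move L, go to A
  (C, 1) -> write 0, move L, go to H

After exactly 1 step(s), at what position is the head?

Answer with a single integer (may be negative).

Step 1: in state A at pos -2, read 0 -> (A,0)->write 0,move L,goto C. Now: state=C, head=-3, tape[-4..3]=01001010 (head:  ^)

Answer: -3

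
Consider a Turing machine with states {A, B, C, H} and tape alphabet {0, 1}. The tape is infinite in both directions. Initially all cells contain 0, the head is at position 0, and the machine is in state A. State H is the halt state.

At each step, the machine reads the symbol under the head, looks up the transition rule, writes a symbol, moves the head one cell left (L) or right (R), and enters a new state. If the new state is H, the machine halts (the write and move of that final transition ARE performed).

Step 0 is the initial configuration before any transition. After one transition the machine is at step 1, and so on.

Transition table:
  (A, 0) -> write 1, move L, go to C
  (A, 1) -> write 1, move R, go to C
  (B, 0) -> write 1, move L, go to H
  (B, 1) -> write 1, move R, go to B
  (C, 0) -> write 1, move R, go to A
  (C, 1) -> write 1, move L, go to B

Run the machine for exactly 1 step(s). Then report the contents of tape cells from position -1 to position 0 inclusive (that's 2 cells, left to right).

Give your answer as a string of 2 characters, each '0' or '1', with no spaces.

Step 1: in state A at pos 0, read 0 -> (A,0)->write 1,move L,goto C. Now: state=C, head=-1, tape[-2..1]=0010 (head:  ^)

Answer: 01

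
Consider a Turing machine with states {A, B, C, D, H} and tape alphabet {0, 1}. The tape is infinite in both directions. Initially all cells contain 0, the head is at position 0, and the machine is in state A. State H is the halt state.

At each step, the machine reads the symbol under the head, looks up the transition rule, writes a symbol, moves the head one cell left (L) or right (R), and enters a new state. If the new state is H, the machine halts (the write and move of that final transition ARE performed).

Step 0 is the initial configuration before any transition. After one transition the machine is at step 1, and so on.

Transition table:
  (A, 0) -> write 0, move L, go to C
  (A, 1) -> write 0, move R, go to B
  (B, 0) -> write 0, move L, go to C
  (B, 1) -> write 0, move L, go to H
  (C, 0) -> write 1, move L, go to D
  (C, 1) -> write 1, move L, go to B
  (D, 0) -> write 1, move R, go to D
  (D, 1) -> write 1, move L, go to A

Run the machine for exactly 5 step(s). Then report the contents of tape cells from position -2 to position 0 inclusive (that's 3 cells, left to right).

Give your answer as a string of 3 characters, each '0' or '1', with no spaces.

Answer: 010

Derivation:
Step 1: in state A at pos 0, read 0 -> (A,0)->write 0,move L,goto C. Now: state=C, head=-1, tape[-2..1]=0000 (head:  ^)
Step 2: in state C at pos -1, read 0 -> (C,0)->write 1,move L,goto D. Now: state=D, head=-2, tape[-3..1]=00100 (head:  ^)
Step 3: in state D at pos -2, read 0 -> (D,0)->write 1,move R,goto D. Now: state=D, head=-1, tape[-3..1]=01100 (head:   ^)
Step 4: in state D at pos -1, read 1 -> (D,1)->write 1,move L,goto A. Now: state=A, head=-2, tape[-3..1]=01100 (head:  ^)
Step 5: in state A at pos -2, read 1 -> (A,1)->write 0,move R,goto B. Now: state=B, head=-1, tape[-3..1]=00100 (head:   ^)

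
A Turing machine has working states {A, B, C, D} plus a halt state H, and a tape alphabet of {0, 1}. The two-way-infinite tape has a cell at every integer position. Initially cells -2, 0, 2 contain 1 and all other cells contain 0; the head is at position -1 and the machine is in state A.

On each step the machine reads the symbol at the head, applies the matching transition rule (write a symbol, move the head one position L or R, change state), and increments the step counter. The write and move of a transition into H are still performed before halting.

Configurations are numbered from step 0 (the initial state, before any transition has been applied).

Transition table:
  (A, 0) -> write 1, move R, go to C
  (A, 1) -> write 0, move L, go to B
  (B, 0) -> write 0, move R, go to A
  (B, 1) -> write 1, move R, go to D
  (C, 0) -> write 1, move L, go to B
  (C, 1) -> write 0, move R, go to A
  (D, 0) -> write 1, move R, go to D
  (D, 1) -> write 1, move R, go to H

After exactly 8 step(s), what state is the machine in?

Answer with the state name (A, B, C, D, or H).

Answer: H

Derivation:
Step 1: in state A at pos -1, read 0 -> (A,0)->write 1,move R,goto C. Now: state=C, head=0, tape[-3..3]=0111010 (head:    ^)
Step 2: in state C at pos 0, read 1 -> (C,1)->write 0,move R,goto A. Now: state=A, head=1, tape[-3..3]=0110010 (head:     ^)
Step 3: in state A at pos 1, read 0 -> (A,0)->write 1,move R,goto C. Now: state=C, head=2, tape[-3..3]=0110110 (head:      ^)
Step 4: in state C at pos 2, read 1 -> (C,1)->write 0,move R,goto A. Now: state=A, head=3, tape[-3..4]=01101000 (head:       ^)
Step 5: in state A at pos 3, read 0 -> (A,0)->write 1,move R,goto C. Now: state=C, head=4, tape[-3..5]=011010100 (head:        ^)
Step 6: in state C at pos 4, read 0 -> (C,0)->write 1,move L,goto B. Now: state=B, head=3, tape[-3..5]=011010110 (head:       ^)
Step 7: in state B at pos 3, read 1 -> (B,1)->write 1,move R,goto D. Now: state=D, head=4, tape[-3..5]=011010110 (head:        ^)
Step 8: in state D at pos 4, read 1 -> (D,1)->write 1,move R,goto H. Now: state=H, head=5, tape[-3..6]=0110101100 (head:         ^)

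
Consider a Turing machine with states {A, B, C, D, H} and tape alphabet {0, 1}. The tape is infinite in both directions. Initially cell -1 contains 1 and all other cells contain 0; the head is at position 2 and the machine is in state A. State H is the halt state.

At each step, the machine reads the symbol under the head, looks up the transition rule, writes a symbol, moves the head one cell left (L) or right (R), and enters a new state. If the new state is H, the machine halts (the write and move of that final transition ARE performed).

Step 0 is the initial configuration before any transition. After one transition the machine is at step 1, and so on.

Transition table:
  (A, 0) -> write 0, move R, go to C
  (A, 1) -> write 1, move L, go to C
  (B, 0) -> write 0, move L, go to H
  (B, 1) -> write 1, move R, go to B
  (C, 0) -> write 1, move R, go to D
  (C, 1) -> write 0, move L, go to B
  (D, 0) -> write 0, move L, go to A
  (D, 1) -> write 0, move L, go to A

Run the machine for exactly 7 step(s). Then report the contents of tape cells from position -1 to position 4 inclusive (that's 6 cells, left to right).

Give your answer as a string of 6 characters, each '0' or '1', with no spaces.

Answer: 100100

Derivation:
Step 1: in state A at pos 2, read 0 -> (A,0)->write 0,move R,goto C. Now: state=C, head=3, tape[-2..4]=0100000 (head:      ^)
Step 2: in state C at pos 3, read 0 -> (C,0)->write 1,move R,goto D. Now: state=D, head=4, tape[-2..5]=01000100 (head:       ^)
Step 3: in state D at pos 4, read 0 -> (D,0)->write 0,move L,goto A. Now: state=A, head=3, tape[-2..5]=01000100 (head:      ^)
Step 4: in state A at pos 3, read 1 -> (A,1)->write 1,move L,goto C. Now: state=C, head=2, tape[-2..5]=01000100 (head:     ^)
Step 5: in state C at pos 2, read 0 -> (C,0)->write 1,move R,goto D. Now: state=D, head=3, tape[-2..5]=01001100 (head:      ^)
Step 6: in state D at pos 3, read 1 -> (D,1)->write 0,move L,goto A. Now: state=A, head=2, tape[-2..5]=01001000 (head:     ^)
Step 7: in state A at pos 2, read 1 -> (A,1)->write 1,move L,goto C. Now: state=C, head=1, tape[-2..5]=01001000 (head:    ^)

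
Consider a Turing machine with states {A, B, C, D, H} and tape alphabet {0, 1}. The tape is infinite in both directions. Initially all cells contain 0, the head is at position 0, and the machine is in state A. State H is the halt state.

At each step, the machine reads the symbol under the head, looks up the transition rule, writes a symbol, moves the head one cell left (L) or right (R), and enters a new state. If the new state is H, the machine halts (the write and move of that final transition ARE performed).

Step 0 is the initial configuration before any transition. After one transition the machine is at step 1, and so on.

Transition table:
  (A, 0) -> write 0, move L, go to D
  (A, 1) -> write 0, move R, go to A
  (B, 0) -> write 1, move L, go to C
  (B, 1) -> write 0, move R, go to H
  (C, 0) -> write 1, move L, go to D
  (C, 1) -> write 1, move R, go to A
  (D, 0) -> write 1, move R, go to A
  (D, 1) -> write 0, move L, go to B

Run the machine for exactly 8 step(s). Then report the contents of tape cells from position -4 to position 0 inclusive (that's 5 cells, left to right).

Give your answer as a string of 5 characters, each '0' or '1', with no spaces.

Answer: 10100

Derivation:
Step 1: in state A at pos 0, read 0 -> (A,0)->write 0,move L,goto D. Now: state=D, head=-1, tape[-2..1]=0000 (head:  ^)
Step 2: in state D at pos -1, read 0 -> (D,0)->write 1,move R,goto A. Now: state=A, head=0, tape[-2..1]=0100 (head:   ^)
Step 3: in state A at pos 0, read 0 -> (A,0)->write 0,move L,goto D. Now: state=D, head=-1, tape[-2..1]=0100 (head:  ^)
Step 4: in state D at pos -1, read 1 -> (D,1)->write 0,move L,goto B. Now: state=B, head=-2, tape[-3..1]=00000 (head:  ^)
Step 5: in state B at pos -2, read 0 -> (B,0)->write 1,move L,goto C. Now: state=C, head=-3, tape[-4..1]=001000 (head:  ^)
Step 6: in state C at pos -3, read 0 -> (C,0)->write 1,move L,goto D. Now: state=D, head=-4, tape[-5..1]=0011000 (head:  ^)
Step 7: in state D at pos -4, read 0 -> (D,0)->write 1,move R,goto A. Now: state=A, head=-3, tape[-5..1]=0111000 (head:   ^)
Step 8: in state A at pos -3, read 1 -> (A,1)->write 0,move R,goto A. Now: state=A, head=-2, tape[-5..1]=0101000 (head:    ^)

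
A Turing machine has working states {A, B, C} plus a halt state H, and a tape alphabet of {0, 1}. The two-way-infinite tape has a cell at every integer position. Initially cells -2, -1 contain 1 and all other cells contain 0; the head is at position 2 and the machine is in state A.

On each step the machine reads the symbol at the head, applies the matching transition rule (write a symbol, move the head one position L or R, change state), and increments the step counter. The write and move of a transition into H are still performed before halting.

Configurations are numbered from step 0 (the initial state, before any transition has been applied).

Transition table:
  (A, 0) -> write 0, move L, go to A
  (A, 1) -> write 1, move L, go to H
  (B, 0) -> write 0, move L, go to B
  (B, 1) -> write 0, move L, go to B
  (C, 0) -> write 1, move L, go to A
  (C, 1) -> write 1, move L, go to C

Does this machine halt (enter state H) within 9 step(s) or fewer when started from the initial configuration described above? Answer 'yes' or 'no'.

Step 1: in state A at pos 2, read 0 -> (A,0)->write 0,move L,goto A. Now: state=A, head=1, tape[-3..3]=0110000 (head:     ^)
Step 2: in state A at pos 1, read 0 -> (A,0)->write 0,move L,goto A. Now: state=A, head=0, tape[-3..3]=0110000 (head:    ^)
Step 3: in state A at pos 0, read 0 -> (A,0)->write 0,move L,goto A. Now: state=A, head=-1, tape[-3..3]=0110000 (head:   ^)
Step 4: in state A at pos -1, read 1 -> (A,1)->write 1,move L,goto H. Now: state=H, head=-2, tape[-3..3]=0110000 (head:  ^)
State H reached at step 4; 4 <= 9 -> yes

Answer: yes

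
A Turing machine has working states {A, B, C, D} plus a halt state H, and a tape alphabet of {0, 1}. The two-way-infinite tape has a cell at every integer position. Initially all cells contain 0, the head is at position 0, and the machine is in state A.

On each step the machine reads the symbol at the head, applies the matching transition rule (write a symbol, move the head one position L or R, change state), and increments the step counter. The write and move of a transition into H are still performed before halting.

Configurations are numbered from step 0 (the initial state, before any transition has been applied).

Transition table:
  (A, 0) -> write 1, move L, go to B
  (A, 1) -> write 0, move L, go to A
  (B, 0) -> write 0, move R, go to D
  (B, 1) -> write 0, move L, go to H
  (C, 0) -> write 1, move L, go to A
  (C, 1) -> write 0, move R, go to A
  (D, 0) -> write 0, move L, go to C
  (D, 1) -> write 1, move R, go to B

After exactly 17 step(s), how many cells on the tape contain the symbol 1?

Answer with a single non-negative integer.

Answer: 3

Derivation:
Step 1: in state A at pos 0, read 0 -> (A,0)->write 1,move L,goto B. Now: state=B, head=-1, tape[-2..1]=0010 (head:  ^)
Step 2: in state B at pos -1, read 0 -> (B,0)->write 0,move R,goto D. Now: state=D, head=0, tape[-2..1]=0010 (head:   ^)
Step 3: in state D at pos 0, read 1 -> (D,1)->write 1,move R,goto B. Now: state=B, head=1, tape[-2..2]=00100 (head:    ^)
Step 4: in state B at pos 1, read 0 -> (B,0)->write 0,move R,goto D. Now: state=D, head=2, tape[-2..3]=001000 (head:     ^)
Step 5: in state D at pos 2, read 0 -> (D,0)->write 0,move L,goto C. Now: state=C, head=1, tape[-2..3]=001000 (head:    ^)
Step 6: in state C at pos 1, read 0 -> (C,0)->write 1,move L,goto A. Now: state=A, head=0, tape[-2..3]=001100 (head:   ^)
Step 7: in state A at pos 0, read 1 -> (A,1)->write 0,move L,goto A. Now: state=A, head=-1, tape[-2..3]=000100 (head:  ^)
Step 8: in state A at pos -1, read 0 -> (A,0)->write 1,move L,goto B. Now: state=B, head=-2, tape[-3..3]=0010100 (head:  ^)
Step 9: in state B at pos -2, read 0 -> (B,0)->write 0,move R,goto D. Now: state=D, head=-1, tape[-3..3]=0010100 (head:   ^)
Step 10: in state D at pos -1, read 1 -> (D,1)->write 1,move R,goto B. Now: state=B, head=0, tape[-3..3]=0010100 (head:    ^)
Step 11: in state B at pos 0, read 0 -> (B,0)->write 0,move R,goto D. Now: state=D, head=1, tape[-3..3]=0010100 (head:     ^)
Step 12: in state D at pos 1, read 1 -> (D,1)->write 1,move R,goto B. Now: state=B, head=2, tape[-3..3]=0010100 (head:      ^)
Step 13: in state B at pos 2, read 0 -> (B,0)->write 0,move R,goto D. Now: state=D, head=3, tape[-3..4]=00101000 (head:       ^)
Step 14: in state D at pos 3, read 0 -> (D,0)->write 0,move L,goto C. Now: state=C, head=2, tape[-3..4]=00101000 (head:      ^)
Step 15: in state C at pos 2, read 0 -> (C,0)->write 1,move L,goto A. Now: state=A, head=1, tape[-3..4]=00101100 (head:     ^)
Step 16: in state A at pos 1, read 1 -> (A,1)->write 0,move L,goto A. Now: state=A, head=0, tape[-3..4]=00100100 (head:    ^)
Step 17: in state A at pos 0, read 0 -> (A,0)->write 1,move L,goto B. Now: state=B, head=-1, tape[-3..4]=00110100 (head:   ^)
Cells containing 1 after step 17: {-1, 0, 2} -> 3 cell(s)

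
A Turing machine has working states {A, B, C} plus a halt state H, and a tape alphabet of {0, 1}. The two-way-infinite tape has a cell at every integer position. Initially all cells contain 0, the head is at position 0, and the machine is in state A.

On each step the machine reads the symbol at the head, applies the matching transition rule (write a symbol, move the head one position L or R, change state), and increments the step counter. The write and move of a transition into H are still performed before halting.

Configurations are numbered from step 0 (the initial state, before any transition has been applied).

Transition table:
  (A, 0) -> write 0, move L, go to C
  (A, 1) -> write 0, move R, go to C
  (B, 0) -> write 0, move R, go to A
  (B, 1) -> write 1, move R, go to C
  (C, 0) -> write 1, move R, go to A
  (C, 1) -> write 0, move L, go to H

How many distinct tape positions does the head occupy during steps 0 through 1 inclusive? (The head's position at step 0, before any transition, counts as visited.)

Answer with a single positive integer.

Answer: 2

Derivation:
Step 1: in state A at pos 0, read 0 -> (A,0)->write 0,move L,goto C. Now: state=C, head=-1, tape[-2..1]=0000 (head:  ^)
Head positions at steps 0..1: starting at 0, distinct positions visited = {-1, 0} -> 2 position(s)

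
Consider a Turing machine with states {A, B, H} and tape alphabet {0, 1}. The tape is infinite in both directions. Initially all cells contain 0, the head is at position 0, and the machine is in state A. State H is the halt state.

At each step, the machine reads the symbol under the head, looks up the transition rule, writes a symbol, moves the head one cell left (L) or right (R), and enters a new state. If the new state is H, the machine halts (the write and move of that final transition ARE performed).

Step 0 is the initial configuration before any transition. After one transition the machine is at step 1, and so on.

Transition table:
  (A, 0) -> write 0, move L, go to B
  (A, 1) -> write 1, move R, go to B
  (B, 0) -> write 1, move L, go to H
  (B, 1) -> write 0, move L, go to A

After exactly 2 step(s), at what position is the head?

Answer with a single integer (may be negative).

Step 1: in state A at pos 0, read 0 -> (A,0)->write 0,move L,goto B. Now: state=B, head=-1, tape[-2..1]=0000 (head:  ^)
Step 2: in state B at pos -1, read 0 -> (B,0)->write 1,move L,goto H. Now: state=H, head=-2, tape[-3..1]=00100 (head:  ^)

Answer: -2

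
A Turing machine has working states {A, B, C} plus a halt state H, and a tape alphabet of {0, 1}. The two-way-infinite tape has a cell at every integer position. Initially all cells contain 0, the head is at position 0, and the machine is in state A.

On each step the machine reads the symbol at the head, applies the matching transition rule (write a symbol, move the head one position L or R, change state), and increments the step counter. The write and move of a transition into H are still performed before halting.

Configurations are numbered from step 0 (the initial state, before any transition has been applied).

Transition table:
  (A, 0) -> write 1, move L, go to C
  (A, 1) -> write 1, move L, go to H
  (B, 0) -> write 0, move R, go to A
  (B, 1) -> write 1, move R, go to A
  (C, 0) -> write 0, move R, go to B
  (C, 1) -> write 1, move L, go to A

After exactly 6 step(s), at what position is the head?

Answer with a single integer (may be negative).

Step 1: in state A at pos 0, read 0 -> (A,0)->write 1,move L,goto C. Now: state=C, head=-1, tape[-2..1]=0010 (head:  ^)
Step 2: in state C at pos -1, read 0 -> (C,0)->write 0,move R,goto B. Now: state=B, head=0, tape[-2..1]=0010 (head:   ^)
Step 3: in state B at pos 0, read 1 -> (B,1)->write 1,move R,goto A. Now: state=A, head=1, tape[-2..2]=00100 (head:    ^)
Step 4: in state A at pos 1, read 0 -> (A,0)->write 1,move L,goto C. Now: state=C, head=0, tape[-2..2]=00110 (head:   ^)
Step 5: in state C at pos 0, read 1 -> (C,1)->write 1,move L,goto A. Now: state=A, head=-1, tape[-2..2]=00110 (head:  ^)
Step 6: in state A at pos -1, read 0 -> (A,0)->write 1,move L,goto C. Now: state=C, head=-2, tape[-3..2]=001110 (head:  ^)

Answer: -2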